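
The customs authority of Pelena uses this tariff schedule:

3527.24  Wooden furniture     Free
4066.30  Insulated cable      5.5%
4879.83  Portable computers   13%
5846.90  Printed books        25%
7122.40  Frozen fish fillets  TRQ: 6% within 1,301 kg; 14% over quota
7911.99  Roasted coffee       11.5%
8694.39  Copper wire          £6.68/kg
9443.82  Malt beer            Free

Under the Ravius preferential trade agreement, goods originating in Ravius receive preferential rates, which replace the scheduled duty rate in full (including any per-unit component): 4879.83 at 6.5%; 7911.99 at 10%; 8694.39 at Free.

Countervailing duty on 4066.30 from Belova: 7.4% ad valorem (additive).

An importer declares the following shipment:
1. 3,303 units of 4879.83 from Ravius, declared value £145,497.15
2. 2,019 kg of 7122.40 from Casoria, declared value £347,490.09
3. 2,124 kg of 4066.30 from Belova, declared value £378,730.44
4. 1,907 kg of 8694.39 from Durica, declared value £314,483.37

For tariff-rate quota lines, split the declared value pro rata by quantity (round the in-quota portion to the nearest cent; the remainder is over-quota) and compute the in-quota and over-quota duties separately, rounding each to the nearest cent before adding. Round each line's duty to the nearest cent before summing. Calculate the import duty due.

£101,787.71

Line 1 (4879.83, Ravius, 3,303 units, £145,497.15):
Base rate for 4879.83 is 13%.
Origin Ravius qualifies under the Pelena–Ravius agreement and 4879.83 is covered: preferential rate 6.5% applies instead.
Duty = £145,497.15 × 6.5% = £9,457.31.
Line 2 (7122.40, Casoria, 2,019 kg, £347,490.09):
Code 7122.40 is under a tariff-rate quota (threshold 1,301 kg). In-quota: 1,301 kg at 6%; over-quota: 718 kg at 14%.
Pro-rata value split: in-quota = £347,490.09 × 1,301/2,019 = £223,915.11; over-quota = £347,490.09 − £223,915.11 = £123,574.98.
In-quota duty = £223,915.11 × 6% = £13,434.91. Over-quota duty = £123,574.98 × 14% = £17,300.50.
Line duty = £13,434.91 + £17,300.50 = £30,735.41.
Line 3 (4066.30, Belova, 2,124 kg, £378,730.44):
Base rate for 4066.30 is 5.5%.
Additional duty on 4066.30 from Belova: +7.4%. Applied ad valorem rate: 5.5% + 7.4% = 12.9%.
Duty = £378,730.44 × 12.9% = £48,856.23.
Line 4 (8694.39, Durica, 1,907 kg, £314,483.37):
Base rate for 8694.39 is £6.68/kg.
8694.39 has an FTA preferential rate, but origin Durica is not Ravius; base rate stands.
Duty = 1,907 × £6.68 = £12,738.76.
Total = £9,457.31 + £30,735.41 + £48,856.23 + £12,738.76 = £101,787.71.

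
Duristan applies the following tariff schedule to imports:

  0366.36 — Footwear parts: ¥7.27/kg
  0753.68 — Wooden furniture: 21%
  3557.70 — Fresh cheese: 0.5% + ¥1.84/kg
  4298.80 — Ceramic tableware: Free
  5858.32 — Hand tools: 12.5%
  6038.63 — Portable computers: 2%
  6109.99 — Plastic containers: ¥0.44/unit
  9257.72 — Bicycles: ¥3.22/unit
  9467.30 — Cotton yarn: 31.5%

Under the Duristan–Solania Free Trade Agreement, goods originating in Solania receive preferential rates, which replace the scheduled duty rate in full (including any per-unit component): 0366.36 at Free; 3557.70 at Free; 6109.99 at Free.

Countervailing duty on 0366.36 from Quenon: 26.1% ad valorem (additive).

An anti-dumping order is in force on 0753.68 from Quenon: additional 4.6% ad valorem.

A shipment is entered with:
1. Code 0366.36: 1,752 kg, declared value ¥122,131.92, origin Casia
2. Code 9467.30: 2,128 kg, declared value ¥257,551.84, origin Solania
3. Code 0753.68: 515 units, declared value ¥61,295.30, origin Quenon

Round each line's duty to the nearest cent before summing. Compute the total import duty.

¥109,557.47

Line 1 (0366.36, Casia, 1,752 kg, ¥122,131.92):
Base rate for 0366.36 is ¥7.27/kg.
0366.36 has an FTA preferential rate, but origin Casia is not Solania; base rate stands.
The additional-duty order on 0366.36 targets Quenon, not Casia; it does not apply.
Duty = 1,752 × ¥7.27 = ¥12,737.04.
Line 2 (9467.30, Solania, 2,128 kg, ¥257,551.84):
Base rate for 9467.30 is 31.5%.
Origin Solania is the FTA partner but 9467.30 is not on the preference list; base rate stands.
Duty = ¥257,551.84 × 31.5% = ¥81,128.83.
Line 3 (0753.68, Quenon, 515 units, ¥61,295.30):
Base rate for 0753.68 is 21%.
Additional duty on 0753.68 from Quenon: +4.6%. Applied ad valorem rate: 21% + 4.6% = 25.6%.
Duty = ¥61,295.30 × 25.6% = ¥15,691.60.
Total = ¥12,737.04 + ¥81,128.83 + ¥15,691.60 = ¥109,557.47.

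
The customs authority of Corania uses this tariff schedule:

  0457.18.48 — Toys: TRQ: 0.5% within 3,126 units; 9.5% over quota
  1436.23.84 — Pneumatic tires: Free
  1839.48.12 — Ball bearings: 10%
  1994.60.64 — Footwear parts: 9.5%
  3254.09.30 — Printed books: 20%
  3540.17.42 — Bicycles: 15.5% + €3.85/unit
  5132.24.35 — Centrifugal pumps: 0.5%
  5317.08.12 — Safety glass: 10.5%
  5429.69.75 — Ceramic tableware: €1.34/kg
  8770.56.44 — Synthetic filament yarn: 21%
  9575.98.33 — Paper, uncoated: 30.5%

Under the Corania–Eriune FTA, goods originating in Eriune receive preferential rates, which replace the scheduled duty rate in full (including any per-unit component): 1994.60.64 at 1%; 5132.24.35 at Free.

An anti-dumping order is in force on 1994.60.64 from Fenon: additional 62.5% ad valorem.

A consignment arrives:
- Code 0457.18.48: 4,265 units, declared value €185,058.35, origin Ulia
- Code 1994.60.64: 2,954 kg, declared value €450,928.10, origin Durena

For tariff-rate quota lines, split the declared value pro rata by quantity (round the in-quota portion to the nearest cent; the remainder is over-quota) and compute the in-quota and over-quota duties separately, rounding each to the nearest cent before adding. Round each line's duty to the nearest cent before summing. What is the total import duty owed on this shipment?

€48,211.37

Line 1 (0457.18.48, Ulia, 4,265 units, €185,058.35):
Code 0457.18.48 is under a tariff-rate quota (threshold 3,126 units). In-quota: 3,126 units at 0.5%; over-quota: 1,139 units at 9.5%.
Pro-rata value split: in-quota = €185,058.35 × 3,126/4,265 = €135,637.14; over-quota = €185,058.35 − €135,637.14 = €49,421.21.
In-quota duty = €135,637.14 × 0.5% = €678.19. Over-quota duty = €49,421.21 × 9.5% = €4,695.01.
Line duty = €678.19 + €4,695.01 = €5,373.20.
Line 2 (1994.60.64, Durena, 2,954 kg, €450,928.10):
Base rate for 1994.60.64 is 9.5%.
1994.60.64 has an FTA preferential rate, but origin Durena is not Eriune; base rate stands.
The additional-duty order on 1994.60.64 targets Fenon, not Durena; it does not apply.
Duty = €450,928.10 × 9.5% = €42,838.17.
Total = €5,373.20 + €42,838.17 = €48,211.37.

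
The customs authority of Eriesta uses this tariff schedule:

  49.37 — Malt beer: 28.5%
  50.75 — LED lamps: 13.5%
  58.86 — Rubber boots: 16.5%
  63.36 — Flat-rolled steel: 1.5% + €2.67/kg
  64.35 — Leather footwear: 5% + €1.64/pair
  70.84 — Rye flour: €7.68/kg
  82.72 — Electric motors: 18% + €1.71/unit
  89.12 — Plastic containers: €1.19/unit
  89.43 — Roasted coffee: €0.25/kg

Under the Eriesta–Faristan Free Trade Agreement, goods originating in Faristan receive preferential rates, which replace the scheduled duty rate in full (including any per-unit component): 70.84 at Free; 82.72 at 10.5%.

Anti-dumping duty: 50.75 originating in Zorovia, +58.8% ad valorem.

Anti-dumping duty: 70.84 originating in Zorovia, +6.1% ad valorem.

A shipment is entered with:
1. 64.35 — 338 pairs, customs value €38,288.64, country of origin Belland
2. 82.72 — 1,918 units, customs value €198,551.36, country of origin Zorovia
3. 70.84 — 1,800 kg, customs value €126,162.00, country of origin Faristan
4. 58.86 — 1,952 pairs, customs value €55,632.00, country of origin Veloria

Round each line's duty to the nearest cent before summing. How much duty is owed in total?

Line 1 (64.35, Belland, 338 pairs, €38,288.64):
Base rate for 64.35 is 5% + €1.64/pair.
Duty = €38,288.64 × 5% + 338 × €1.64 = €2,468.75.
Line 2 (82.72, Zorovia, 1,918 units, €198,551.36):
Base rate for 82.72 is 18% + €1.71/unit.
82.72 has an FTA preferential rate, but origin Zorovia is not Faristan; base rate stands.
Duty = €198,551.36 × 18% + 1,918 × €1.71 = €39,019.02.
Line 3 (70.84, Faristan, 1,800 kg, €126,162.00):
Base rate for 70.84 is €7.68/kg.
Origin Faristan qualifies under the Eriesta–Faristan agreement and 70.84 is covered: preferential rate Free applies instead.
The additional-duty order on 70.84 targets Zorovia, not Faristan; it does not apply.
Duty = €126,162.00 × 0% = €0.00.
Line 4 (58.86, Veloria, 1,952 pairs, €55,632.00):
Base rate for 58.86 is 16.5%.
Duty = €55,632.00 × 16.5% = €9,179.28.
Total = €2,468.75 + €39,019.02 + €0.00 + €9,179.28 = €50,667.05.

€50,667.05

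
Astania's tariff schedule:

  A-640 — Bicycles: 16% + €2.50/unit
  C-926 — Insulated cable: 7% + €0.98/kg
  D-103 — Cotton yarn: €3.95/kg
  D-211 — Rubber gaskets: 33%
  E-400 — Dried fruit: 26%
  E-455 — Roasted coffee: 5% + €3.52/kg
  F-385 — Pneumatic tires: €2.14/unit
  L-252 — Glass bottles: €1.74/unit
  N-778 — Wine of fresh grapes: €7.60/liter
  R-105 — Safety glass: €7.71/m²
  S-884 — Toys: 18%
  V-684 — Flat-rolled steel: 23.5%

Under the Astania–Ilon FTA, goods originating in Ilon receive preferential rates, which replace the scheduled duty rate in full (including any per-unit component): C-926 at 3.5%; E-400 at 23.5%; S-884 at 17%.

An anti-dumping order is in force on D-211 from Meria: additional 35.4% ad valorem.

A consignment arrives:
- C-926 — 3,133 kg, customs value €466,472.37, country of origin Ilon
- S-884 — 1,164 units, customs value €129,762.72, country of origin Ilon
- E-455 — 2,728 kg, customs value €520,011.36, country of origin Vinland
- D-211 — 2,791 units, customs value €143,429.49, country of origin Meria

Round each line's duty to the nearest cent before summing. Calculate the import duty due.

Line 1 (C-926, Ilon, 3,133 kg, €466,472.37):
Base rate for C-926 is 7% + €0.98/kg.
Origin Ilon qualifies under the Astania–Ilon agreement and C-926 is covered: preferential rate 3.5% applies instead.
Duty = €466,472.37 × 3.5% = €16,326.53.
Line 2 (S-884, Ilon, 1,164 units, €129,762.72):
Base rate for S-884 is 18%.
Origin Ilon qualifies under the Astania–Ilon agreement and S-884 is covered: preferential rate 17% applies instead.
Duty = €129,762.72 × 17% = €22,059.66.
Line 3 (E-455, Vinland, 2,728 kg, €520,011.36):
Base rate for E-455 is 5% + €3.52/kg.
Duty = €520,011.36 × 5% + 2,728 × €3.52 = €35,603.13.
Line 4 (D-211, Meria, 2,791 units, €143,429.49):
Base rate for D-211 is 33%.
Additional duty on D-211 from Meria: +35.4%. Applied ad valorem rate: 33% + 35.4% = 68.4%.
Duty = €143,429.49 × 68.4% = €98,105.77.
Total = €16,326.53 + €22,059.66 + €35,603.13 + €98,105.77 = €172,095.09.

€172,095.09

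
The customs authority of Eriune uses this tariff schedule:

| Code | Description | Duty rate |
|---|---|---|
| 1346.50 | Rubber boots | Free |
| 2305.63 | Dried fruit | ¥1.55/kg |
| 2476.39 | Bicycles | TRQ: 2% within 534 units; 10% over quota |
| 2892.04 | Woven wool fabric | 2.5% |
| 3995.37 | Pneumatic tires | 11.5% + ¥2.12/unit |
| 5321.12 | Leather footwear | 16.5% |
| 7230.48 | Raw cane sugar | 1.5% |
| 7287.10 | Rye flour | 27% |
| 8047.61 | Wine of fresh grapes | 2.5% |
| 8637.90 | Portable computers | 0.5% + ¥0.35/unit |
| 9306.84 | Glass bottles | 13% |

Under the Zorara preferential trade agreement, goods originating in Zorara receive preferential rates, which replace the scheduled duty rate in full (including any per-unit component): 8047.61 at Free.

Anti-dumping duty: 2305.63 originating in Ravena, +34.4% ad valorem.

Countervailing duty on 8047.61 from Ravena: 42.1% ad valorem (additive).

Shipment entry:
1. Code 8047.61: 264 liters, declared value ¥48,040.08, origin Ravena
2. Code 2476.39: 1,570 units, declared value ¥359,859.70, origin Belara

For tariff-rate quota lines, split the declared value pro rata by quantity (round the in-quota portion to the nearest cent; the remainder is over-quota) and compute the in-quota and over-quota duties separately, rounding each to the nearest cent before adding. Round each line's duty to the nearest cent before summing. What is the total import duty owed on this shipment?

¥47,620.00

Line 1 (8047.61, Ravena, 264 liters, ¥48,040.08):
Base rate for 8047.61 is 2.5%.
8047.61 has an FTA preferential rate, but origin Ravena is not Zorara; base rate stands.
Additional duty on 8047.61 from Ravena: +42.1%. Applied ad valorem rate: 2.5% + 42.1% = 44.6%.
Duty = ¥48,040.08 × 44.6% = ¥21,425.88.
Line 2 (2476.39, Belara, 1,570 units, ¥359,859.70):
Code 2476.39 is under a tariff-rate quota (threshold 534 units). In-quota: 534 units at 2%; over-quota: 1,036 units at 10%.
Pro-rata value split: in-quota = ¥359,859.70 × 534/1,570 = ¥122,398.14; over-quota = ¥359,859.70 − ¥122,398.14 = ¥237,461.56.
In-quota duty = ¥122,398.14 × 2% = ¥2,447.96. Over-quota duty = ¥237,461.56 × 10% = ¥23,746.16.
Line duty = ¥2,447.96 + ¥23,746.16 = ¥26,194.12.
Total = ¥21,425.88 + ¥26,194.12 = ¥47,620.00.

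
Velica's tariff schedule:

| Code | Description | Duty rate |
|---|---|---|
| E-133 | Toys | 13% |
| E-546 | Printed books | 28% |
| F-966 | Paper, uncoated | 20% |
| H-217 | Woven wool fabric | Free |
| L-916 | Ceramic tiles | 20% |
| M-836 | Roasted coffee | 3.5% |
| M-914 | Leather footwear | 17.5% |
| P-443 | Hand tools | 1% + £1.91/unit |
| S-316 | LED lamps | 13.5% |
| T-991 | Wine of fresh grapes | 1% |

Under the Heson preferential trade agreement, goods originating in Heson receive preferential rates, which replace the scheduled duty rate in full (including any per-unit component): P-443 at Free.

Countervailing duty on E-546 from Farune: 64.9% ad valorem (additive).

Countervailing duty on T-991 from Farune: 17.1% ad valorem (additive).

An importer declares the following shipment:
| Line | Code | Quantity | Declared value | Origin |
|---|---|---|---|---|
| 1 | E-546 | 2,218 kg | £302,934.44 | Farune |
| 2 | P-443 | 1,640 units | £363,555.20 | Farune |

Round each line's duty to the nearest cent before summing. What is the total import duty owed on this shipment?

£288,194.04

Line 1 (E-546, Farune, 2,218 kg, £302,934.44):
Base rate for E-546 is 28%.
Additional duty on E-546 from Farune: +64.9%. Applied ad valorem rate: 28% + 64.9% = 92.9%.
Duty = £302,934.44 × 92.9% = £281,426.09.
Line 2 (P-443, Farune, 1,640 units, £363,555.20):
Base rate for P-443 is 1% + £1.91/unit.
P-443 has an FTA preferential rate, but origin Farune is not Heson; base rate stands.
Duty = £363,555.20 × 1% + 1,640 × £1.91 = £6,767.95.
Total = £281,426.09 + £6,767.95 = £288,194.04.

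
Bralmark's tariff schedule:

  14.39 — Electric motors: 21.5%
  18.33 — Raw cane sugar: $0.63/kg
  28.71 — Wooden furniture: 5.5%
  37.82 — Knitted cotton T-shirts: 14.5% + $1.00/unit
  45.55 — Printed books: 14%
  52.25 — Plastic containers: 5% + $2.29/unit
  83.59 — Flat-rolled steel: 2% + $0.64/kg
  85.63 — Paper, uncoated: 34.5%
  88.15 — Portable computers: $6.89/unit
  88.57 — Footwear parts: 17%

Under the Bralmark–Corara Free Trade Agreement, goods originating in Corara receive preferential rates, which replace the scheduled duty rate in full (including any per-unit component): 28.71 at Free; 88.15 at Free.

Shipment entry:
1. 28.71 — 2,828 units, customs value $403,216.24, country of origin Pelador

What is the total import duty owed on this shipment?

$22,176.89

Line 1 (28.71, Pelador, 2,828 units, $403,216.24):
Base rate for 28.71 is 5.5%.
28.71 has an FTA preferential rate, but origin Pelador is not Corara; base rate stands.
Duty = $403,216.24 × 5.5% = $22,176.89.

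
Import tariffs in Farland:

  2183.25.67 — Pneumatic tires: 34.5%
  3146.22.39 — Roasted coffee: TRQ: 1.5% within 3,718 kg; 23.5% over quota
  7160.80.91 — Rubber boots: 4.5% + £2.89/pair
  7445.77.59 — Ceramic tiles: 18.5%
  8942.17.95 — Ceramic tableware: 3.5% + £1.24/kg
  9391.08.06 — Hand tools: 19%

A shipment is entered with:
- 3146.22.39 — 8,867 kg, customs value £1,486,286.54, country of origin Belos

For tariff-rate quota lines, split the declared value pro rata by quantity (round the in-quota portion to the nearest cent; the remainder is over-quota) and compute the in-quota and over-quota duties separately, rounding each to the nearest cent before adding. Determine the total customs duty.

Line 1 (3146.22.39, Belos, 8,867 kg, £1,486,286.54):
Code 3146.22.39 is under a tariff-rate quota (threshold 3,718 kg). In-quota: 3,718 kg at 1.5%; over-quota: 5,149 kg at 23.5%.
Pro-rata value split: in-quota = £1,486,286.54 × 3,718/8,867 = £623,211.16; over-quota = £1,486,286.54 − £623,211.16 = £863,075.38.
In-quota duty = £623,211.16 × 1.5% = £9,348.17. Over-quota duty = £863,075.38 × 23.5% = £202,822.71.
Line duty = £9,348.17 + £202,822.71 = £212,170.88.

£212,170.88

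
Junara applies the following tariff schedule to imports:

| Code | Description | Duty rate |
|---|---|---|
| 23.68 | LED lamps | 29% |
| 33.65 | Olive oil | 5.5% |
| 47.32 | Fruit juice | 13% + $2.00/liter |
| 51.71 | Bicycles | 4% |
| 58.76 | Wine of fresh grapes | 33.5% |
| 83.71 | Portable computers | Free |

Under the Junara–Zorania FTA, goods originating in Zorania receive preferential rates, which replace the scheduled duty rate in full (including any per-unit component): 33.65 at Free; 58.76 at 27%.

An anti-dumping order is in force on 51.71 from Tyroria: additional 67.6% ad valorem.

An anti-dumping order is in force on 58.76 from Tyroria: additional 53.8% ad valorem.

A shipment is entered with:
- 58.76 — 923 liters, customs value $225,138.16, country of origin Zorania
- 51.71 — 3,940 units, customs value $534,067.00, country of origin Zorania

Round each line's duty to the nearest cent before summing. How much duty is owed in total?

$82,149.98

Line 1 (58.76, Zorania, 923 liters, $225,138.16):
Base rate for 58.76 is 33.5%.
Origin Zorania qualifies under the Junara–Zorania agreement and 58.76 is covered: preferential rate 27% applies instead.
The additional-duty order on 58.76 targets Tyroria, not Zorania; it does not apply.
Duty = $225,138.16 × 27% = $60,787.30.
Line 2 (51.71, Zorania, 3,940 units, $534,067.00):
Base rate for 51.71 is 4%.
Origin Zorania is the FTA partner but 51.71 is not on the preference list; base rate stands.
The additional-duty order on 51.71 targets Tyroria, not Zorania; it does not apply.
Duty = $534,067.00 × 4% = $21,362.68.
Total = $60,787.30 + $21,362.68 = $82,149.98.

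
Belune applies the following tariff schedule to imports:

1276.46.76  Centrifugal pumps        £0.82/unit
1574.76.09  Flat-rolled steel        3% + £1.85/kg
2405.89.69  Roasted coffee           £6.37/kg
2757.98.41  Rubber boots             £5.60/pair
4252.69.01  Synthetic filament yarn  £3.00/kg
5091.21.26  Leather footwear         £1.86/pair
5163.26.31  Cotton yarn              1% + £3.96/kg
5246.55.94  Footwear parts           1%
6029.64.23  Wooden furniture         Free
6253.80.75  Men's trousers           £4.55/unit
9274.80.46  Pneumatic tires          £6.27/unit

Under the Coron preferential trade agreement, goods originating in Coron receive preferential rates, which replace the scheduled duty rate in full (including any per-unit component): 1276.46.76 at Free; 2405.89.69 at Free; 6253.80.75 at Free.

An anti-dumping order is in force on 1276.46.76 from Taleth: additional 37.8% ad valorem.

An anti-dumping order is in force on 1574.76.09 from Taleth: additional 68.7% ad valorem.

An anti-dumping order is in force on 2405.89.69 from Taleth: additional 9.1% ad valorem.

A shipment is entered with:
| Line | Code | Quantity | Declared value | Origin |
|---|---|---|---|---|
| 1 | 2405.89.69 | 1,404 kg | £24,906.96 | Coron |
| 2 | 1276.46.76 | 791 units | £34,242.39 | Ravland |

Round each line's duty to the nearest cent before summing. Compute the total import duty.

Line 1 (2405.89.69, Coron, 1,404 kg, £24,906.96):
Base rate for 2405.89.69 is £6.37/kg.
Origin Coron qualifies under the Belune–Coron agreement and 2405.89.69 is covered: preferential rate Free applies instead.
The additional-duty order on 2405.89.69 targets Taleth, not Coron; it does not apply.
Duty = £24,906.96 × 0% = £0.00.
Line 2 (1276.46.76, Ravland, 791 units, £34,242.39):
Base rate for 1276.46.76 is £0.82/unit.
1276.46.76 has an FTA preferential rate, but origin Ravland is not Coron; base rate stands.
The additional-duty order on 1276.46.76 targets Taleth, not Ravland; it does not apply.
Duty = 791 × £0.82 = £648.62.
Total = £0.00 + £648.62 = £648.62.

£648.62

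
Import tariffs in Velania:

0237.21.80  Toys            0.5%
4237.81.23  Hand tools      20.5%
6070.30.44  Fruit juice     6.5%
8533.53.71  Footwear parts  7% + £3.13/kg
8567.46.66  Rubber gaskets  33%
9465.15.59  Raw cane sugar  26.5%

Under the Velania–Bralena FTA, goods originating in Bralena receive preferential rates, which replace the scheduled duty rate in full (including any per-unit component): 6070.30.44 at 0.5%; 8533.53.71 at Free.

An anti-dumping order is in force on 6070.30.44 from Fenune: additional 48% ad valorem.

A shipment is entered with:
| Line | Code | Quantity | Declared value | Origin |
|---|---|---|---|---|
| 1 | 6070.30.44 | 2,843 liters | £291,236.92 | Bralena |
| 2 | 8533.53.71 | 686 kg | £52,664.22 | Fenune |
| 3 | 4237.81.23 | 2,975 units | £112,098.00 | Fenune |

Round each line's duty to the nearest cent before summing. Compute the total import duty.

Line 1 (6070.30.44, Bralena, 2,843 liters, £291,236.92):
Base rate for 6070.30.44 is 6.5%.
Origin Bralena qualifies under the Velania–Bralena agreement and 6070.30.44 is covered: preferential rate 0.5% applies instead.
The additional-duty order on 6070.30.44 targets Fenune, not Bralena; it does not apply.
Duty = £291,236.92 × 0.5% = £1,456.18.
Line 2 (8533.53.71, Fenune, 686 kg, £52,664.22):
Base rate for 8533.53.71 is 7% + £3.13/kg.
8533.53.71 has an FTA preferential rate, but origin Fenune is not Bralena; base rate stands.
Duty = £52,664.22 × 7% + 686 × £3.13 = £5,833.68.
Line 3 (4237.81.23, Fenune, 2,975 units, £112,098.00):
Base rate for 4237.81.23 is 20.5%.
Duty = £112,098.00 × 20.5% = £22,980.09.
Total = £1,456.18 + £5,833.68 + £22,980.09 = £30,269.95.

£30,269.95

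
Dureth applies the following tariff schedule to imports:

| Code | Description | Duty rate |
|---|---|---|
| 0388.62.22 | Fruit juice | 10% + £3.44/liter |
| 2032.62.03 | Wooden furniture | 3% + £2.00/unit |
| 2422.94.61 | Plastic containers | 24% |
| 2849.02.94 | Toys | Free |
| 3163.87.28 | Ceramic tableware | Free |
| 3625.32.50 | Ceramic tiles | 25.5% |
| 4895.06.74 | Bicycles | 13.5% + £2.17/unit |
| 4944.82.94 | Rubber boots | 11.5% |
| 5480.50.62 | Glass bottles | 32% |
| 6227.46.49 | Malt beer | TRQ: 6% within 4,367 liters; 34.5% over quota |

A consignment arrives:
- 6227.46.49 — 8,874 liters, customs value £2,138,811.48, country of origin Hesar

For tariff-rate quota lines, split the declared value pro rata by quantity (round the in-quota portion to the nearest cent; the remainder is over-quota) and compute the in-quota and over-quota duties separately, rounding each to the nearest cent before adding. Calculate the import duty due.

£437,917.67

Line 1 (6227.46.49, Hesar, 8,874 liters, £2,138,811.48):
Code 6227.46.49 is under a tariff-rate quota (threshold 4,367 liters). In-quota: 4,367 liters at 6%; over-quota: 4,507 liters at 34.5%.
Pro-rata value split: in-quota = £2,138,811.48 × 4,367/8,874 = £1,052,534.34; over-quota = £2,138,811.48 − £1,052,534.34 = £1,086,277.14.
In-quota duty = £1,052,534.34 × 6% = £63,152.06. Over-quota duty = £1,086,277.14 × 34.5% = £374,765.61.
Line duty = £63,152.06 + £374,765.61 = £437,917.67.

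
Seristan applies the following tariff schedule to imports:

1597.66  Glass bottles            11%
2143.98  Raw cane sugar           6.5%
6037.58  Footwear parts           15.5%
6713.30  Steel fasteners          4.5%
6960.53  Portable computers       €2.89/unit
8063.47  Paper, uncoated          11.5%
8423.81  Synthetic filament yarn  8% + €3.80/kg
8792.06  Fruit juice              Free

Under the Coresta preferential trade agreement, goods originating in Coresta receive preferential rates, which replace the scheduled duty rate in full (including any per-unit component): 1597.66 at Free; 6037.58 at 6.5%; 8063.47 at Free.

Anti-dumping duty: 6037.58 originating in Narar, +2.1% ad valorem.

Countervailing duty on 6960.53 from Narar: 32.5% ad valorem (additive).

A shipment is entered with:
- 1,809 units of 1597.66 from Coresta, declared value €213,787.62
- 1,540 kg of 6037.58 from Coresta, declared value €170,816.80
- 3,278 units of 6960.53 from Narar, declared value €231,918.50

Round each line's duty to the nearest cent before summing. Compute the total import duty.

Line 1 (1597.66, Coresta, 1,809 units, €213,787.62):
Base rate for 1597.66 is 11%.
Origin Coresta qualifies under the Seristan–Coresta agreement and 1597.66 is covered: preferential rate Free applies instead.
Duty = €213,787.62 × 0% = €0.00.
Line 2 (6037.58, Coresta, 1,540 kg, €170,816.80):
Base rate for 6037.58 is 15.5%.
Origin Coresta qualifies under the Seristan–Coresta agreement and 6037.58 is covered: preferential rate 6.5% applies instead.
The additional-duty order on 6037.58 targets Narar, not Coresta; it does not apply.
Duty = €170,816.80 × 6.5% = €11,103.09.
Line 3 (6960.53, Narar, 3,278 units, €231,918.50):
Base rate for 6960.53 is €2.89/unit.
Additional duty on 6960.53 from Narar: +32.5% ad valorem. Applied ad valorem rate = 32.5%.
Duty = €231,918.50 × 32.5% + 3,278 × €2.89 = €84,846.93.
Total = €0.00 + €11,103.09 + €84,846.93 = €95,950.02.

€95,950.02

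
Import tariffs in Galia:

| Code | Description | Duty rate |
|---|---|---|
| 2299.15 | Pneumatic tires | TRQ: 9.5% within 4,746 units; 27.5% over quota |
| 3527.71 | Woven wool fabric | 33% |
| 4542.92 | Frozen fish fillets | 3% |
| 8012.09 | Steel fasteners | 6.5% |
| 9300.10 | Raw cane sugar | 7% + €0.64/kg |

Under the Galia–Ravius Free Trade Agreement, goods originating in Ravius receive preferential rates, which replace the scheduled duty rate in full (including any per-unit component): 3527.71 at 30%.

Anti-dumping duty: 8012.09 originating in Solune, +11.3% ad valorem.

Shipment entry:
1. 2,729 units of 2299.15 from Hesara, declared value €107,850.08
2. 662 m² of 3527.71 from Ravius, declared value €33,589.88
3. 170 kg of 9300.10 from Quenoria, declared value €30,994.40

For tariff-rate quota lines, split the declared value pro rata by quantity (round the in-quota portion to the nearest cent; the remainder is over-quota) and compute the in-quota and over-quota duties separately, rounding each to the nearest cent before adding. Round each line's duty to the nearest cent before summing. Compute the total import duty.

€22,601.13

Line 1 (2299.15, Hesara, 2,729 units, €107,850.08):
Code 2299.15 is under a tariff-rate quota (threshold 4,746 units). Quantity 2,729 units is within the quota, so the in-quota rate 9.5% applies to the full value.
Duty = €107,850.08 × 9.5% = €10,245.76.
Line 2 (3527.71, Ravius, 662 m², €33,589.88):
Base rate for 3527.71 is 33%.
Origin Ravius qualifies under the Galia–Ravius agreement and 3527.71 is covered: preferential rate 30% applies instead.
Duty = €33,589.88 × 30% = €10,076.96.
Line 3 (9300.10, Quenoria, 170 kg, €30,994.40):
Base rate for 9300.10 is 7% + €0.64/kg.
Duty = €30,994.40 × 7% + 170 × €0.64 = €2,278.41.
Total = €10,245.76 + €10,076.96 + €2,278.41 = €22,601.13.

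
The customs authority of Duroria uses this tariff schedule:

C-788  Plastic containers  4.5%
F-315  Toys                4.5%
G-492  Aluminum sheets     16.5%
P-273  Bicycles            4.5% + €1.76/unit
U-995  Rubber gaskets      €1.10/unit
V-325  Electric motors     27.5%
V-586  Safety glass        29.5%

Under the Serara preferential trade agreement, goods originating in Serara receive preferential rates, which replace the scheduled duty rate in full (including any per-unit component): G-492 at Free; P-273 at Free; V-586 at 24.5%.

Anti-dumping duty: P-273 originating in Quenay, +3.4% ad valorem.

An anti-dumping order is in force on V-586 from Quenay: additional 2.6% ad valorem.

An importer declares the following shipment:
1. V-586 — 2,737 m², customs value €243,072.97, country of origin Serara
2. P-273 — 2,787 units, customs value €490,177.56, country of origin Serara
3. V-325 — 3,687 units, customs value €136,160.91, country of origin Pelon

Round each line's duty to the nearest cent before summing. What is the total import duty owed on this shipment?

€96,997.13

Line 1 (V-586, Serara, 2,737 m², €243,072.97):
Base rate for V-586 is 29.5%.
Origin Serara qualifies under the Duroria–Serara agreement and V-586 is covered: preferential rate 24.5% applies instead.
The additional-duty order on V-586 targets Quenay, not Serara; it does not apply.
Duty = €243,072.97 × 24.5% = €59,552.88.
Line 2 (P-273, Serara, 2,787 units, €490,177.56):
Base rate for P-273 is 4.5% + €1.76/unit.
Origin Serara qualifies under the Duroria–Serara agreement and P-273 is covered: preferential rate Free applies instead.
The additional-duty order on P-273 targets Quenay, not Serara; it does not apply.
Duty = €490,177.56 × 0% = €0.00.
Line 3 (V-325, Pelon, 3,687 units, €136,160.91):
Base rate for V-325 is 27.5%.
Duty = €136,160.91 × 27.5% = €37,444.25.
Total = €59,552.88 + €0.00 + €37,444.25 = €96,997.13.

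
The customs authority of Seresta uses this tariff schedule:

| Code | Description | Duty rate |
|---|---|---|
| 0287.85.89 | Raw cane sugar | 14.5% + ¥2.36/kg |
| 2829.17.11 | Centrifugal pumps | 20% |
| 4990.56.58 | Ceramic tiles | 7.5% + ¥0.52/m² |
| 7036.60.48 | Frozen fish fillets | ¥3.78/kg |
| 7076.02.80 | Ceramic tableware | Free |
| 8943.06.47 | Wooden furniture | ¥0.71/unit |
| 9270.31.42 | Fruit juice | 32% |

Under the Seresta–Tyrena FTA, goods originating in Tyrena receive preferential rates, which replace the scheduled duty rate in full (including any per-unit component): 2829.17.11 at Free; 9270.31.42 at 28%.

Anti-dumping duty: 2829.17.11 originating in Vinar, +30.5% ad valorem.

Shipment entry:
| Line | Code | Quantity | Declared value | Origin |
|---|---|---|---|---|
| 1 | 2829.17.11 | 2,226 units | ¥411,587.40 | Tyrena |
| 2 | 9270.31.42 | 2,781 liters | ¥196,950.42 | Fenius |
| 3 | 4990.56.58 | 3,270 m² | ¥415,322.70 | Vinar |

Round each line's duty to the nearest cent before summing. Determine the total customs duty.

Line 1 (2829.17.11, Tyrena, 2,226 units, ¥411,587.40):
Base rate for 2829.17.11 is 20%.
Origin Tyrena qualifies under the Seresta–Tyrena agreement and 2829.17.11 is covered: preferential rate Free applies instead.
The additional-duty order on 2829.17.11 targets Vinar, not Tyrena; it does not apply.
Duty = ¥411,587.40 × 0% = ¥0.00.
Line 2 (9270.31.42, Fenius, 2,781 liters, ¥196,950.42):
Base rate for 9270.31.42 is 32%.
9270.31.42 has an FTA preferential rate, but origin Fenius is not Tyrena; base rate stands.
Duty = ¥196,950.42 × 32% = ¥63,024.13.
Line 3 (4990.56.58, Vinar, 3,270 m², ¥415,322.70):
Base rate for 4990.56.58 is 7.5% + ¥0.52/m².
Duty = ¥415,322.70 × 7.5% + 3,270 × ¥0.52 = ¥32,849.60.
Total = ¥0.00 + ¥63,024.13 + ¥32,849.60 = ¥95,873.73.

¥95,873.73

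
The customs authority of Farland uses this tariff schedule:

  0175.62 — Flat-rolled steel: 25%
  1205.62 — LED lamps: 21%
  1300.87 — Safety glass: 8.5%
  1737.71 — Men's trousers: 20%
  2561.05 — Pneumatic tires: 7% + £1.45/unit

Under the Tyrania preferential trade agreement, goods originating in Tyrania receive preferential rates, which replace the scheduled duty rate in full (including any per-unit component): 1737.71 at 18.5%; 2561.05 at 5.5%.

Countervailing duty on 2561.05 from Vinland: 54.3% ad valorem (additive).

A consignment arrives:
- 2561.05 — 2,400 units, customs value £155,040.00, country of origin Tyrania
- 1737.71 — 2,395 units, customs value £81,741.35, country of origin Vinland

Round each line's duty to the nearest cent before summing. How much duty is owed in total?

£24,875.47

Line 1 (2561.05, Tyrania, 2,400 units, £155,040.00):
Base rate for 2561.05 is 7% + £1.45/unit.
Origin Tyrania qualifies under the Farland–Tyrania agreement and 2561.05 is covered: preferential rate 5.5% applies instead.
The additional-duty order on 2561.05 targets Vinland, not Tyrania; it does not apply.
Duty = £155,040.00 × 5.5% = £8,527.20.
Line 2 (1737.71, Vinland, 2,395 units, £81,741.35):
Base rate for 1737.71 is 20%.
1737.71 has an FTA preferential rate, but origin Vinland is not Tyrania; base rate stands.
Duty = £81,741.35 × 20% = £16,348.27.
Total = £8,527.20 + £16,348.27 = £24,875.47.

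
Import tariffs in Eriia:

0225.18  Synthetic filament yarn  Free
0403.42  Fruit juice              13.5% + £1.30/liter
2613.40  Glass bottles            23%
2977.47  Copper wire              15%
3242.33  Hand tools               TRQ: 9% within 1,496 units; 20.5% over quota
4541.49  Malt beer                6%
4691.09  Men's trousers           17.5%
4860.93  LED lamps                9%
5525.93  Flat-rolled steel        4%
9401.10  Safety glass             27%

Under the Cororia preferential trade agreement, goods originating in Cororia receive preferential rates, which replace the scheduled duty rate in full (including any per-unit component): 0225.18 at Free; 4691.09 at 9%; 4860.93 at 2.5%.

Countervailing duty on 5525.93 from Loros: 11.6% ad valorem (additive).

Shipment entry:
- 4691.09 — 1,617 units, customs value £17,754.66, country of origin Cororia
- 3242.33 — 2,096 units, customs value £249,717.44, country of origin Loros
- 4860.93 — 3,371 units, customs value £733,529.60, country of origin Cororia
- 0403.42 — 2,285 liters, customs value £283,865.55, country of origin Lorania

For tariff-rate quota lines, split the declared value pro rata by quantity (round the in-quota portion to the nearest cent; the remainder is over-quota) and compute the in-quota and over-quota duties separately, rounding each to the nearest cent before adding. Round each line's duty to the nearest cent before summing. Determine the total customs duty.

£91,923.74

Line 1 (4691.09, Cororia, 1,617 units, £17,754.66):
Base rate for 4691.09 is 17.5%.
Origin Cororia qualifies under the Eriia–Cororia agreement and 4691.09 is covered: preferential rate 9% applies instead.
Duty = £17,754.66 × 9% = £1,597.92.
Line 2 (3242.33, Loros, 2,096 units, £249,717.44):
Code 3242.33 is under a tariff-rate quota (threshold 1,496 units). In-quota: 1,496 units at 9%; over-quota: 600 units at 20.5%.
Pro-rata value split: in-quota = £249,717.44 × 1,496/2,096 = £178,233.44; over-quota = £249,717.44 − £178,233.44 = £71,484.00.
In-quota duty = £178,233.44 × 9% = £16,041.01. Over-quota duty = £71,484.00 × 20.5% = £14,654.22.
Line duty = £16,041.01 + £14,654.22 = £30,695.23.
Line 3 (4860.93, Cororia, 3,371 units, £733,529.60):
Base rate for 4860.93 is 9%.
Origin Cororia qualifies under the Eriia–Cororia agreement and 4860.93 is covered: preferential rate 2.5% applies instead.
Duty = £733,529.60 × 2.5% = £18,338.24.
Line 4 (0403.42, Lorania, 2,285 liters, £283,865.55):
Base rate for 0403.42 is 13.5% + £1.30/liter.
Duty = £283,865.55 × 13.5% + 2,285 × £1.30 = £41,292.35.
Total = £1,597.92 + £30,695.23 + £18,338.24 + £41,292.35 = £91,923.74.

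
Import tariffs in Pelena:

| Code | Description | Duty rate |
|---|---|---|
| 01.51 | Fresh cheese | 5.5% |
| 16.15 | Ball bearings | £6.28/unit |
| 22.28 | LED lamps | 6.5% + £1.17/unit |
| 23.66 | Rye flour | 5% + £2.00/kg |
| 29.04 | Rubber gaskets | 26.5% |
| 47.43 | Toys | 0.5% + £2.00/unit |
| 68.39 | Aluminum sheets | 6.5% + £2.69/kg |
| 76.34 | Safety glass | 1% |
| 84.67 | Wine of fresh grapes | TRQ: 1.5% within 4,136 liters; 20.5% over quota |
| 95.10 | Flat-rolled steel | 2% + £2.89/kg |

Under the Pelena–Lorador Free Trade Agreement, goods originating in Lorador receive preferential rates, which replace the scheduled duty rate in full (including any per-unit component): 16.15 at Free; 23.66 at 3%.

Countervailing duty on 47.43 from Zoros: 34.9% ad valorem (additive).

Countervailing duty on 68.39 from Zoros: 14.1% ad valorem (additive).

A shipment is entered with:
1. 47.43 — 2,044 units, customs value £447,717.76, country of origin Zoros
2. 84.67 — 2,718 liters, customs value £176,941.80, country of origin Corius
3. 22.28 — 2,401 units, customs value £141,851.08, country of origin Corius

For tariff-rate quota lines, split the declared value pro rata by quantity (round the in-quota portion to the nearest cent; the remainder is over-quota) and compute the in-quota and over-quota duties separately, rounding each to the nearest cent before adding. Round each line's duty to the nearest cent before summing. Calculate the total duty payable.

Line 1 (47.43, Zoros, 2,044 units, £447,717.76):
Base rate for 47.43 is 0.5% + £2.00/unit.
Additional duty on 47.43 from Zoros: +34.9%. Applied ad valorem rate: 0.5% + 34.9% = 35.4%.
Duty = £447,717.76 × 35.4% + 2,044 × £2.00 = £162,580.09.
Line 2 (84.67, Corius, 2,718 liters, £176,941.80):
Code 84.67 is under a tariff-rate quota (threshold 4,136 liters). Quantity 2,718 liters is within the quota, so the in-quota rate 1.5% applies to the full value.
Duty = £176,941.80 × 1.5% = £2,654.13.
Line 3 (22.28, Corius, 2,401 units, £141,851.08):
Base rate for 22.28 is 6.5% + £1.17/unit.
Duty = £141,851.08 × 6.5% + 2,401 × £1.17 = £12,029.49.
Total = £162,580.09 + £2,654.13 + £12,029.49 = £177,263.71.

£177,263.71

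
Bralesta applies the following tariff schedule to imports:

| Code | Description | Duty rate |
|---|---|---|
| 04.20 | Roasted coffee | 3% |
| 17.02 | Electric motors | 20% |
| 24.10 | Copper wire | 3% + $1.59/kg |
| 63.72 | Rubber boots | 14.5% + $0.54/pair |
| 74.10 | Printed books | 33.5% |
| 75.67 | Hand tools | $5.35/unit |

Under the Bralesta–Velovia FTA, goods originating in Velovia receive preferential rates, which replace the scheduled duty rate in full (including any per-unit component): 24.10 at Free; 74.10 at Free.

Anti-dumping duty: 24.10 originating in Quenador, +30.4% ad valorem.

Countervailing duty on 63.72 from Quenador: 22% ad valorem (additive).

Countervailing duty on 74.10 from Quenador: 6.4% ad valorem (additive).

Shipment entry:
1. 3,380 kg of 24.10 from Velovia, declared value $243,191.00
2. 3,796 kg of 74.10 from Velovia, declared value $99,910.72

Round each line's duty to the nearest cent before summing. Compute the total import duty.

Line 1 (24.10, Velovia, 3,380 kg, $243,191.00):
Base rate for 24.10 is 3% + $1.59/kg.
Origin Velovia qualifies under the Bralesta–Velovia agreement and 24.10 is covered: preferential rate Free applies instead.
The additional-duty order on 24.10 targets Quenador, not Velovia; it does not apply.
Duty = $243,191.00 × 0% = $0.00.
Line 2 (74.10, Velovia, 3,796 kg, $99,910.72):
Base rate for 74.10 is 33.5%.
Origin Velovia qualifies under the Bralesta–Velovia agreement and 74.10 is covered: preferential rate Free applies instead.
The additional-duty order on 74.10 targets Quenador, not Velovia; it does not apply.
Duty = $99,910.72 × 0% = $0.00.
Total = $0.00 + $0.00 = $0.00.

$0.00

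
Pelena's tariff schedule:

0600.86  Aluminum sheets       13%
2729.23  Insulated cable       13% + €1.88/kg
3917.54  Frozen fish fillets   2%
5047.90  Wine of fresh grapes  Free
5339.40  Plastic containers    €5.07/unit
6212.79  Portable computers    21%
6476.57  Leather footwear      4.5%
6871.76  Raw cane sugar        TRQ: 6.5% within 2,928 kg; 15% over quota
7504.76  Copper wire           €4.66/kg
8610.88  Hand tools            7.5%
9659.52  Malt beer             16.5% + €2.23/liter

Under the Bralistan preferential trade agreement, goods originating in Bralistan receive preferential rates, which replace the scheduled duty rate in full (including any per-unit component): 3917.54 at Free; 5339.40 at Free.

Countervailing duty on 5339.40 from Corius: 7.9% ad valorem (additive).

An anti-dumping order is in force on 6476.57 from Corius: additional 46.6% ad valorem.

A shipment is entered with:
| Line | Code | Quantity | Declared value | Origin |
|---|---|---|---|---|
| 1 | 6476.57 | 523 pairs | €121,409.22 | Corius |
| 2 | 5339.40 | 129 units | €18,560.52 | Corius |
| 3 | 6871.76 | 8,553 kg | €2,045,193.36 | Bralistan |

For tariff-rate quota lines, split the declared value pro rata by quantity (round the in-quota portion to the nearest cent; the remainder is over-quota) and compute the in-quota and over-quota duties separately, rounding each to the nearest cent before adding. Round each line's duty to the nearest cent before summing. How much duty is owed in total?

€311,427.24

Line 1 (6476.57, Corius, 523 pairs, €121,409.22):
Base rate for 6476.57 is 4.5%.
Additional duty on 6476.57 from Corius: +46.6%. Applied ad valorem rate: 4.5% + 46.6% = 51.1%.
Duty = €121,409.22 × 51.1% = €62,040.11.
Line 2 (5339.40, Corius, 129 units, €18,560.52):
Base rate for 5339.40 is €5.07/unit.
5339.40 has an FTA preferential rate, but origin Corius is not Bralistan; base rate stands.
Additional duty on 5339.40 from Corius: +7.9% ad valorem. Applied ad valorem rate = 7.9%.
Duty = €18,560.52 × 7.9% + 129 × €5.07 = €2,120.31.
Line 3 (6871.76, Bralistan, 8,553 kg, €2,045,193.36):
Code 6871.76 is under a tariff-rate quota (threshold 2,928 kg). In-quota: 2,928 kg at 6.5%; over-quota: 5,625 kg at 15%.
Pro-rata value split: in-quota = €2,045,193.36 × 2,928/8,553 = €700,143.36; over-quota = €2,045,193.36 − €700,143.36 = €1,345,050.00.
In-quota duty = €700,143.36 × 6.5% = €45,509.32. Over-quota duty = €1,345,050.00 × 15% = €201,757.50.
Line duty = €45,509.32 + €201,757.50 = €247,266.82.
Total = €62,040.11 + €2,120.31 + €247,266.82 = €311,427.24.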